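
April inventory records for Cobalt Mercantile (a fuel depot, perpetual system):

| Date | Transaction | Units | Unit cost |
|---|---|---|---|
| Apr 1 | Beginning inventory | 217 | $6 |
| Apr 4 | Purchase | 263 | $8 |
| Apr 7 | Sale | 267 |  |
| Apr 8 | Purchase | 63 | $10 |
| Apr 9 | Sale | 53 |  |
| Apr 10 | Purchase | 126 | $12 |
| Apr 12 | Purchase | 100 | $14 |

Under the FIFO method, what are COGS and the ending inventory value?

Apr 7, 267 sold [FIFO — oldest first]: 217 @ $6 + 50 @ $8 = $1,702
Apr 9, 53 sold [FIFO — oldest first]: 53 @ $8 = $424
Total COGS = $1,702 + $424 = $2,126
Ending inventory: 160 @ $8 + 63 @ $10 + 126 @ $12 + 100 @ $14 = $4,822

COGS = $2,126; ending inventory = $4,822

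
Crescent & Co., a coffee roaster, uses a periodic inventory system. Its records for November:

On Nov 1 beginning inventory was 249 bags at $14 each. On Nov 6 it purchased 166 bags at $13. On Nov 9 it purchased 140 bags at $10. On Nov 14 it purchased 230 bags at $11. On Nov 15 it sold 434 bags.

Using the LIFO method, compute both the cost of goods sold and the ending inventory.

COGS = $4,762; ending inventory = $4,812

Nov 15, 434 sold [LIFO — newest first]: 230 @ $11 + 140 @ $10 + 64 @ $13 = $4,762
Ending inventory: 249 @ $14 + 102 @ $13 = $4,812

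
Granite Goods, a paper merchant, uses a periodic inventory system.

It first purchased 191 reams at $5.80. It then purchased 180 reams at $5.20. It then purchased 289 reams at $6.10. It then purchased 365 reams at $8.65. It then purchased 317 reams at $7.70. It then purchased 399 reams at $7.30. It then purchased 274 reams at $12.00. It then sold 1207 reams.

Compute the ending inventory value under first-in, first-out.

Ending inventory = $7,240.20

Sale 1 (1207) [FIFO — oldest first]: 191 @ $5.80 + 180 @ $5.20 + 289 @ $6.10 + 365 @ $8.65 + 182 @ $7.70 = $8,365.35
Ending inventory: 135 @ $7.70 + 399 @ $7.30 + 274 @ $12.00 = $7,240.20
Check: goods available $15,605.55 = COGS $8,365.35 + ending $7,240.20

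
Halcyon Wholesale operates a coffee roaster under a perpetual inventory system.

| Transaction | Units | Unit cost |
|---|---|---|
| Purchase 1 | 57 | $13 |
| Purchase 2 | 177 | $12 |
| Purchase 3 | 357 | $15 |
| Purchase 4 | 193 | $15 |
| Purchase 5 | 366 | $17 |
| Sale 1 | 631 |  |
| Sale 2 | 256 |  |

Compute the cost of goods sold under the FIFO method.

Sale 1 (631) [FIFO — oldest first]: 57 @ $13 + 177 @ $12 + 357 @ $15 + 40 @ $15 = $8,820
Sale 2 (256) [FIFO — oldest first]: 153 @ $15 + 103 @ $17 = $4,046
Total COGS = $8,820 + $4,046 = $12,866
Ending inventory: 263 @ $17 = $4,471

COGS = $12,866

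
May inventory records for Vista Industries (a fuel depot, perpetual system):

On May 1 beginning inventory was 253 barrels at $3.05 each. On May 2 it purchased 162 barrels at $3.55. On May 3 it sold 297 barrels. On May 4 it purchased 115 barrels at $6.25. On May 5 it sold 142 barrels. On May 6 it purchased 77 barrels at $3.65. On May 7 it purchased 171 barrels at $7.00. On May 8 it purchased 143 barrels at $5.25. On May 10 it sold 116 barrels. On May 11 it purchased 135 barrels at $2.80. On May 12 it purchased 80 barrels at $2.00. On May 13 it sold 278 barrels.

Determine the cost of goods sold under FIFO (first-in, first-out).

COGS = $3,832.30

May 3, 297 sold [FIFO — oldest first]: 253 @ $3.05 + 44 @ $3.55 = $927.85
May 5, 142 sold [FIFO — oldest first]: 118 @ $3.55 + 24 @ $6.25 = $568.90
May 10, 116 sold [FIFO — oldest first]: 91 @ $6.25 + 25 @ $3.65 = $660.00
May 13, 278 sold [FIFO — oldest first]: 52 @ $3.65 + 171 @ $7.00 + 55 @ $5.25 = $1,675.55
Total COGS = $927.85 + $568.90 + $660.00 + $1,675.55 = $3,832.30
Ending inventory: 88 @ $5.25 + 135 @ $2.80 + 80 @ $2.00 = $1,000.00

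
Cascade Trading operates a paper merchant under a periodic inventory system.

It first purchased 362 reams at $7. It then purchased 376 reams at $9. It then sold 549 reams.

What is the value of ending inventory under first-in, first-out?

Sale 1 (549) [FIFO — oldest first]: 362 @ $7 + 187 @ $9 = $4,217
Ending inventory: 189 @ $9 = $1,701
Check: goods available $5,918 = COGS $4,217 + ending $1,701

Ending inventory = $1,701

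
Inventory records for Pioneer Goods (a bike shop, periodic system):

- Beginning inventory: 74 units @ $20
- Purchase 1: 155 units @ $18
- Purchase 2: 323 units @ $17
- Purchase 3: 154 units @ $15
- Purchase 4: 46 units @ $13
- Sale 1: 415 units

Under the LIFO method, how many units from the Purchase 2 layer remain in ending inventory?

108

Sale 1 (415) [LIFO — newest first]: 46 @ $13 + 154 @ $15 + 215 @ $17 = $6,563
Ending inventory: 74 @ $20 + 155 @ $18 + 108 @ $17 = $6,106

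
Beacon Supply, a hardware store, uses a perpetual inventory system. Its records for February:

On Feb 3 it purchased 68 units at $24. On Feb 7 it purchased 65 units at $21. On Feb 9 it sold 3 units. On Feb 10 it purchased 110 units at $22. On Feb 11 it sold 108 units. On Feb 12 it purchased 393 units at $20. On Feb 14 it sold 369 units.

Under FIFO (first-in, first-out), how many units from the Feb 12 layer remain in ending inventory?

156

Feb 9, 3 sold [FIFO — oldest first]: 3 @ $24 = $72
Feb 11, 108 sold [FIFO — oldest first]: 65 @ $24 + 43 @ $21 = $2,463
Feb 14, 369 sold [FIFO — oldest first]: 22 @ $21 + 110 @ $22 + 237 @ $20 = $7,622
Total COGS = $72 + $2,463 + $7,622 = $10,157
Ending inventory: 156 @ $20 = $3,120
Check: goods available $13,277 = COGS $10,157 + ending $3,120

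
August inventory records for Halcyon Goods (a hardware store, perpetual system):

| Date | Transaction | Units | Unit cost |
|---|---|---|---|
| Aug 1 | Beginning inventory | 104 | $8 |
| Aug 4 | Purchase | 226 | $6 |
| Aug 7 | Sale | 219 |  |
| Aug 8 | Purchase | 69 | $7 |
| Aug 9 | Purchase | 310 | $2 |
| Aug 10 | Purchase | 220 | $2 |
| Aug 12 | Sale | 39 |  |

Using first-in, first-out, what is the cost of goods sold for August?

Aug 7, 219 sold [FIFO — oldest first]: 104 @ $8 + 115 @ $6 = $1,522
Aug 12, 39 sold [FIFO — oldest first]: 39 @ $6 = $234
Total COGS = $1,522 + $234 = $1,756
Ending inventory: 72 @ $6 + 69 @ $7 + 310 @ $2 + 220 @ $2 = $1,975

COGS = $1,756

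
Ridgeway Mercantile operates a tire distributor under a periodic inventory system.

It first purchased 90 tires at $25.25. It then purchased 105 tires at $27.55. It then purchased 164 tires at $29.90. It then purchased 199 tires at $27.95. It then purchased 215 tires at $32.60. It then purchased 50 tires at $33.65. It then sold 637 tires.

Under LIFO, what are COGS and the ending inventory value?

Sale 1 (637) [LIFO — newest first]: 50 @ $33.65 + 215 @ $32.60 + 199 @ $27.95 + 164 @ $29.90 + 9 @ $27.55 = $19,405.10
Ending inventory: 90 @ $25.25 + 96 @ $27.55 = $4,917.30
Check: goods available $24,322.40 = COGS $19,405.10 + ending $4,917.30

COGS = $19,405.10; ending inventory = $4,917.30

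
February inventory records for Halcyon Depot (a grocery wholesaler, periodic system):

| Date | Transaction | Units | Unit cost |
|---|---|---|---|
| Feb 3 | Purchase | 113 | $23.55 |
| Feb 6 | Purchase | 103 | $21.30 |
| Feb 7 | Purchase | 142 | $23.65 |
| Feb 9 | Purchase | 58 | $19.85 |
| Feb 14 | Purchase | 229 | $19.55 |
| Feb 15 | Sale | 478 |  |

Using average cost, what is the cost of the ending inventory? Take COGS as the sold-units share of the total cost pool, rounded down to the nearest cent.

Ending inventory = $3,583.80

Feb 15, sell 478: 478/645 × $13,841.60 → $10,257.80
Ending inventory (cost pool remaining) = $3,583.80
Check: goods available $13,841.60 = COGS $10,257.80 + ending $3,583.80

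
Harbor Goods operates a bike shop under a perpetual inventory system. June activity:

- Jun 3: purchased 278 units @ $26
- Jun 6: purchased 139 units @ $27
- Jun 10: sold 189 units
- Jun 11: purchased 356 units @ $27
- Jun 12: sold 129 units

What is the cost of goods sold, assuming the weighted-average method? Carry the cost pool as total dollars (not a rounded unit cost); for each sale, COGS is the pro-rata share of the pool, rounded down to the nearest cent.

COGS = $8,426.42

After Jun 3: 278 on hand, pool $7,228.00 (≈ $26.0000 each)
After Jun 6: 417 on hand, pool $10,981.00 (≈ $26.3333 each)
Jun 10, sell 189: 189/417 × $10,981.00 → $4,977.00
After Jun 11: 584 on hand, pool $15,616.00 (≈ $26.7397 each)
Jun 12, sell 129: 129/584 × $15,616.00 → $3,449.42
Total COGS = $4,977.00 + $3,449.42 = $8,426.42
Ending inventory (cost pool remaining) = $12,166.58
Check: goods available $20,593.00 = COGS $8,426.42 + ending $12,166.58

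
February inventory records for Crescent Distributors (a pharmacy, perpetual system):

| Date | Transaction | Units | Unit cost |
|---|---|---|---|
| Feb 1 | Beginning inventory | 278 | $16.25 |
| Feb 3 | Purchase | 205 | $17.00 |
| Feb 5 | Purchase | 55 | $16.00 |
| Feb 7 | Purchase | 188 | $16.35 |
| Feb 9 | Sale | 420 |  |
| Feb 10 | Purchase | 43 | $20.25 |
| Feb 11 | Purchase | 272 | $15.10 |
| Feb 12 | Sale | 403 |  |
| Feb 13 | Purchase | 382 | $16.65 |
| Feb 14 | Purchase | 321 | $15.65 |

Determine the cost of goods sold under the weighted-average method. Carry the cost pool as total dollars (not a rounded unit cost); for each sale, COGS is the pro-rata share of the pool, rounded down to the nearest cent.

After Feb 1: 278 on hand, pool $4,517.50 (≈ $16.2500 each)
After Feb 3: 483 on hand, pool $8,002.50 (≈ $16.5683 each)
After Feb 5: 538 on hand, pool $8,882.50 (≈ $16.5102 each)
After Feb 7: 726 on hand, pool $11,956.30 (≈ $16.4687 each)
Feb 9, sell 420: 420/726 × $11,956.30 → $6,916.86
After Feb 10: 349 on hand, pool $5,910.19 (≈ $16.9346 each)
After Feb 11: 621 on hand, pool $10,017.39 (≈ $16.1311 each)
Feb 12, sell 403: 403/621 × $10,017.39 → $6,500.81
After Feb 13: 600 on hand, pool $9,876.88 (≈ $16.4615 each)
After Feb 14: 921 on hand, pool $14,900.53 (≈ $16.1786 each)
Total COGS = $6,916.86 + $6,500.81 = $13,417.67
Ending inventory (cost pool remaining) = $14,900.53

COGS = $13,417.67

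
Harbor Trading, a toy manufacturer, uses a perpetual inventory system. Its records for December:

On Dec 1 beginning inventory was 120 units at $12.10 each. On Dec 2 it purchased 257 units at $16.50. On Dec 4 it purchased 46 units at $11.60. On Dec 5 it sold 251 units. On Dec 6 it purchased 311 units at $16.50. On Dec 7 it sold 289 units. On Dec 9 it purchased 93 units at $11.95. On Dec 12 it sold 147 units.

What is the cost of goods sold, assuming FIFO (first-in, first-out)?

COGS = $10,582.10

Dec 5, 251 sold [FIFO — oldest first]: 120 @ $12.10 + 131 @ $16.50 = $3,613.50
Dec 7, 289 sold [FIFO — oldest first]: 126 @ $16.50 + 46 @ $11.60 + 117 @ $16.50 = $4,543.10
Dec 12, 147 sold [FIFO — oldest first]: 147 @ $16.50 = $2,425.50
Total COGS = $3,613.50 + $4,543.10 + $2,425.50 = $10,582.10
Ending inventory: 47 @ $16.50 + 93 @ $11.95 = $1,886.85
Check: goods available $12,468.95 = COGS $10,582.10 + ending $1,886.85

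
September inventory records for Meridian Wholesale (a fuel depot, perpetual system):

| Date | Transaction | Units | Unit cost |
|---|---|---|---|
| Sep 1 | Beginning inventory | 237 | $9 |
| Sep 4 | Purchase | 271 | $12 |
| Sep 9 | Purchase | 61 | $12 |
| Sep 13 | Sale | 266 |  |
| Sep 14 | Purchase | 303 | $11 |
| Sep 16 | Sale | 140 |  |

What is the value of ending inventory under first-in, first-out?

Ending inventory = $5,289

Sep 13, 266 sold [FIFO — oldest first]: 237 @ $9 + 29 @ $12 = $2,481
Sep 16, 140 sold [FIFO — oldest first]: 140 @ $12 = $1,680
Total COGS = $2,481 + $1,680 = $4,161
Ending inventory: 102 @ $12 + 61 @ $12 + 303 @ $11 = $5,289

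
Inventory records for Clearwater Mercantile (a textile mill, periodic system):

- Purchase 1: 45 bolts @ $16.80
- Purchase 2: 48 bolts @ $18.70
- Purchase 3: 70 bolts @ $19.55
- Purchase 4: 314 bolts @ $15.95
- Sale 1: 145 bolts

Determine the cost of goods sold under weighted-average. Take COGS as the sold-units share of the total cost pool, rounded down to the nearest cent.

Sale 1, sell 145: 145/477 × $8,030.40 → $2,441.10
Ending inventory (cost pool remaining) = $5,589.30

COGS = $2,441.10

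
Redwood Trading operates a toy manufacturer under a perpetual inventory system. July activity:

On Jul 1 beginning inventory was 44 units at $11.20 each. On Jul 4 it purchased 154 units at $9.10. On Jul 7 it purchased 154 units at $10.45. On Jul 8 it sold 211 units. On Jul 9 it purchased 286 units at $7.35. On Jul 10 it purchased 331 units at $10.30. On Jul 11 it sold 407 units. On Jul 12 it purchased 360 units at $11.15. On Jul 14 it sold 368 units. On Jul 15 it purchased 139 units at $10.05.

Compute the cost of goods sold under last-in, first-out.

COGS = $10,168.70

Jul 8, 211 sold [LIFO — newest first]: 154 @ $10.45 + 57 @ $9.10 = $2,128.00
Jul 11, 407 sold [LIFO — newest first]: 331 @ $10.30 + 76 @ $7.35 = $3,967.90
Jul 14, 368 sold [LIFO — newest first]: 360 @ $11.15 + 8 @ $7.35 = $4,072.80
Total COGS = $2,128.00 + $3,967.90 + $4,072.80 = $10,168.70
Ending inventory: 44 @ $11.20 + 97 @ $9.10 + 202 @ $7.35 + 139 @ $10.05 = $4,257.15
Check: goods available $14,425.85 = COGS $10,168.70 + ending $4,257.15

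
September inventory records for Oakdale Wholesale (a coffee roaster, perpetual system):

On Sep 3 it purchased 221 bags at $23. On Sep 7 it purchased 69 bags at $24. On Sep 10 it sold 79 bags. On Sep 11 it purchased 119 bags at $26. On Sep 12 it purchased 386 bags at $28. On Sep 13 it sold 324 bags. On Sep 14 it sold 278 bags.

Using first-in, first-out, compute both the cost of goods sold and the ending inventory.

COGS = $17,449; ending inventory = $3,192

Sep 10, 79 sold [FIFO — oldest first]: 79 @ $23 = $1,817
Sep 13, 324 sold [FIFO — oldest first]: 142 @ $23 + 69 @ $24 + 113 @ $26 = $7,860
Sep 14, 278 sold [FIFO — oldest first]: 6 @ $26 + 272 @ $28 = $7,772
Total COGS = $1,817 + $7,860 + $7,772 = $17,449
Ending inventory: 114 @ $28 = $3,192
Check: goods available $20,641 = COGS $17,449 + ending $3,192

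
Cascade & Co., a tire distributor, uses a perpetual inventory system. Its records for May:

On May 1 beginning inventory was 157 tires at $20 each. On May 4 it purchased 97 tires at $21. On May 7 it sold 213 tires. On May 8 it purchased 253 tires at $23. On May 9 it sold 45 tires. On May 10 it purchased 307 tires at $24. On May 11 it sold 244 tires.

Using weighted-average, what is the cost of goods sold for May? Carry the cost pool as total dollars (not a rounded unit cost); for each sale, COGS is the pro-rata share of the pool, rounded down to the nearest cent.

After May 1: 157 on hand, pool $3,140.00 (≈ $20.0000 each)
After May 4: 254 on hand, pool $5,177.00 (≈ $20.3819 each)
May 7, sell 213: 213/254 × $5,177.00 → $4,341.34
After May 8: 294 on hand, pool $6,654.66 (≈ $22.6349 each)
May 9, sell 45: 45/294 × $6,654.66 → $1,018.57
After May 10: 556 on hand, pool $13,004.09 (≈ $23.3887 each)
May 11, sell 244: 244/556 × $13,004.09 → $5,706.83
Total COGS = $4,341.34 + $1,018.57 + $5,706.83 = $11,066.74
Ending inventory (cost pool remaining) = $7,297.26

COGS = $11,066.74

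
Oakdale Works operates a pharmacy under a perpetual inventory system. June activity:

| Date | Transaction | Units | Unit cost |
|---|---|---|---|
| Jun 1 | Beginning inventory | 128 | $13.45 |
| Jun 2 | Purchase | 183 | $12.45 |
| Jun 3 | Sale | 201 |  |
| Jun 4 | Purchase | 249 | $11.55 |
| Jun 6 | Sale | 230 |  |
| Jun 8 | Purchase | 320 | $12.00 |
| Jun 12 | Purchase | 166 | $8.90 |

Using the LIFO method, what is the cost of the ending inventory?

Ending inventory = $7,016.35

Jun 3, 201 sold [LIFO — newest first]: 183 @ $12.45 + 18 @ $13.45 = $2,520.45
Jun 6, 230 sold [LIFO — newest first]: 230 @ $11.55 = $2,656.50
Total COGS = $2,520.45 + $2,656.50 = $5,176.95
Ending inventory: 110 @ $13.45 + 19 @ $11.55 + 320 @ $12.00 + 166 @ $8.90 = $7,016.35
Check: goods available $12,193.30 = COGS $5,176.95 + ending $7,016.35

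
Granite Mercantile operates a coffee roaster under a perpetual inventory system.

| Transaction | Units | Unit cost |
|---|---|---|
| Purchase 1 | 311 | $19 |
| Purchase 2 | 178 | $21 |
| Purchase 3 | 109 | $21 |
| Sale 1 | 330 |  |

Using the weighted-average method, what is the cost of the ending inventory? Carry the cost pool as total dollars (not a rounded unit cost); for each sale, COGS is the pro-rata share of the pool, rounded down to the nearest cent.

After Purchase 1: 311 on hand, pool $5,909.00 (≈ $19.0000 each)
After Purchase 2: 489 on hand, pool $9,647.00 (≈ $19.7280 each)
After Purchase 3: 598 on hand, pool $11,936.00 (≈ $19.9599 each)
Sale 1, sell 330: 330/598 × $11,936.00 → $6,586.75
Ending inventory (cost pool remaining) = $5,349.25

Ending inventory = $5,349.25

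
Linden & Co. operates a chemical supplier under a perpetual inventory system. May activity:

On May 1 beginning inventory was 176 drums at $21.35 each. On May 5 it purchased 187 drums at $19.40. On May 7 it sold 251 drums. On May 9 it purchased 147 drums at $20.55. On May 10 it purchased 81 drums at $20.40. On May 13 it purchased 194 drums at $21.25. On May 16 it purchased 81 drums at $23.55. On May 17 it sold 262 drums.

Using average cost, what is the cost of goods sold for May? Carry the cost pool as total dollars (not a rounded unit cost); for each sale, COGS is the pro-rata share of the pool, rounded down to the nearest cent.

After May 1: 176 on hand, pool $3,757.60 (≈ $21.3500 each)
After May 5: 363 on hand, pool $7,385.40 (≈ $20.3455 each)
May 7, sell 251: 251/363 × $7,385.40 → $5,106.70
After May 9: 259 on hand, pool $5,299.55 (≈ $20.4616 each)
After May 10: 340 on hand, pool $6,951.95 (≈ $20.4469 each)
After May 13: 534 on hand, pool $11,074.45 (≈ $20.7387 each)
After May 16: 615 on hand, pool $12,982.00 (≈ $21.1089 each)
May 17, sell 262: 262/615 × $12,982.00 → $5,530.54
Total COGS = $5,106.70 + $5,530.54 = $10,637.24
Ending inventory (cost pool remaining) = $7,451.46

COGS = $10,637.24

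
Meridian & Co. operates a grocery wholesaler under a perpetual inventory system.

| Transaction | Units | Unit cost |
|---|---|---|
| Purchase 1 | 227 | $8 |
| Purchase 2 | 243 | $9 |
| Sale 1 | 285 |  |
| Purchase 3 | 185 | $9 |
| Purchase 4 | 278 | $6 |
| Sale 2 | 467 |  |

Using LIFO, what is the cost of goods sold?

Sale 1 (285) [LIFO — newest first]: 243 @ $9 + 42 @ $8 = $2,523
Sale 2 (467) [LIFO — newest first]: 278 @ $6 + 185 @ $9 + 4 @ $8 = $3,365
Total COGS = $2,523 + $3,365 = $5,888
Ending inventory: 181 @ $8 = $1,448
Check: goods available $7,336 = COGS $5,888 + ending $1,448

COGS = $5,888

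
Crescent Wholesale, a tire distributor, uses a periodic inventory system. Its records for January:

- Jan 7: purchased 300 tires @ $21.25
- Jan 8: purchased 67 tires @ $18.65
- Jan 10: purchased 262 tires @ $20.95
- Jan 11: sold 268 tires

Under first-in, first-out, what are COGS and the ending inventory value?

Jan 11, 268 sold [FIFO — oldest first]: 268 @ $21.25 = $5,695.00
Ending inventory: 32 @ $21.25 + 67 @ $18.65 + 262 @ $20.95 = $7,418.45

COGS = $5,695.00; ending inventory = $7,418.45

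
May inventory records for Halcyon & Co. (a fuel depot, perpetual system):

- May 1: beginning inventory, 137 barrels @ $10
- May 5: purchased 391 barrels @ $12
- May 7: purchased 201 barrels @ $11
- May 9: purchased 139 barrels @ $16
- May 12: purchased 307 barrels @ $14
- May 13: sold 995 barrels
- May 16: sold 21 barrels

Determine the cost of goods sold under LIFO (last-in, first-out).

May 13, 995 sold [LIFO — newest first]: 307 @ $14 + 139 @ $16 + 201 @ $11 + 348 @ $12 = $12,909
May 16, 21 sold [LIFO — newest first]: 21 @ $12 = $252
Total COGS = $12,909 + $252 = $13,161
Ending inventory: 137 @ $10 + 22 @ $12 = $1,634
Check: goods available $14,795 = COGS $13,161 + ending $1,634

COGS = $13,161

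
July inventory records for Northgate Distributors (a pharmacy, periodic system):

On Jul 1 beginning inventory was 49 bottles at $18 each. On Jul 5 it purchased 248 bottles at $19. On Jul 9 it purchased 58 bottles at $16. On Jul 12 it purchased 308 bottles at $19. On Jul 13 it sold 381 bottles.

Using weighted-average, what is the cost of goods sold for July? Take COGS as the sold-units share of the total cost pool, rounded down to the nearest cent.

COGS = $7,110.85

Jul 13, sell 381: 381/663 × $12,374.00 → $7,110.85
Ending inventory (cost pool remaining) = $5,263.15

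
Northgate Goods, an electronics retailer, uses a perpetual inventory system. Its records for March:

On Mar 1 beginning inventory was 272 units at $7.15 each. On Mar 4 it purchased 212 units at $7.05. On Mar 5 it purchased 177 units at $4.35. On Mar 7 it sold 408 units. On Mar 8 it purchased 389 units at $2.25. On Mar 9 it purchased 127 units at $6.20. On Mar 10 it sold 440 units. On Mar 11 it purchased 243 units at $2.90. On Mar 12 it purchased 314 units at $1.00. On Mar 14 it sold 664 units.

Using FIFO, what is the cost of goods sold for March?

COGS = $6,668.70

Mar 7, 408 sold [FIFO — oldest first]: 272 @ $7.15 + 136 @ $7.05 = $2,903.60
Mar 10, 440 sold [FIFO — oldest first]: 76 @ $7.05 + 177 @ $4.35 + 187 @ $2.25 = $1,726.50
Mar 14, 664 sold [FIFO — oldest first]: 202 @ $2.25 + 127 @ $6.20 + 243 @ $2.90 + 92 @ $1.00 = $2,038.60
Total COGS = $2,903.60 + $1,726.50 + $2,038.60 = $6,668.70
Ending inventory: 222 @ $1.00 = $222.00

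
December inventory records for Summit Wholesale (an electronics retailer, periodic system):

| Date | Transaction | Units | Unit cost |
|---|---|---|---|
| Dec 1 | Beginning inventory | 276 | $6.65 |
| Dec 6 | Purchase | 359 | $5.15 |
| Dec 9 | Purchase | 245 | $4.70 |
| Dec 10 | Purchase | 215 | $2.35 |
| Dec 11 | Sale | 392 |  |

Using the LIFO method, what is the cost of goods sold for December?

Dec 11, 392 sold [LIFO — newest first]: 215 @ $2.35 + 177 @ $4.70 = $1,337.15
Ending inventory: 276 @ $6.65 + 359 @ $5.15 + 68 @ $4.70 = $4,003.85

COGS = $1,337.15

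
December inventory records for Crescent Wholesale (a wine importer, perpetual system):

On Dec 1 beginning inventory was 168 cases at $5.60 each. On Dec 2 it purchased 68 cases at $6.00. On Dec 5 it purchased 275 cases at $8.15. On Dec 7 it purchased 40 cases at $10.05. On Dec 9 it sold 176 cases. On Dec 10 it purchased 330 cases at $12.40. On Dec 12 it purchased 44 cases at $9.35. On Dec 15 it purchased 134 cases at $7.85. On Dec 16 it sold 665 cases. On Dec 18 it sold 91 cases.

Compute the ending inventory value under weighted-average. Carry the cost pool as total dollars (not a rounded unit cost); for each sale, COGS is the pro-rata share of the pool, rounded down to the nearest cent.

Ending inventory = $1,189.79

After Dec 1: 168 on hand, pool $940.80 (≈ $5.6000 each)
After Dec 2: 236 on hand, pool $1,348.80 (≈ $5.7153 each)
After Dec 5: 511 on hand, pool $3,590.05 (≈ $7.0255 each)
After Dec 7: 551 on hand, pool $3,992.05 (≈ $7.2451 each)
Dec 9, sell 176: 176/551 × $3,992.05 → $1,275.13
After Dec 10: 705 on hand, pool $6,808.92 (≈ $9.6580 each)
After Dec 12: 749 on hand, pool $7,220.32 (≈ $9.6399 each)
After Dec 15: 883 on hand, pool $8,272.22 (≈ $9.3683 each)
Dec 16, sell 665: 665/883 × $8,272.22 → $6,229.92
Dec 18, sell 91: 91/218 × $2,042.30 → $852.51
Total COGS = $1,275.13 + $6,229.92 + $852.51 = $8,357.56
Ending inventory (cost pool remaining) = $1,189.79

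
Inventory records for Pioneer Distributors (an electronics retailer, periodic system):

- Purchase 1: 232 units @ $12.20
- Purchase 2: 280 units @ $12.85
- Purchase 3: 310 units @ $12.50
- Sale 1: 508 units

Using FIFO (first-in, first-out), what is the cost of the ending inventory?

Ending inventory = $3,926.40

Sale 1 (508) [FIFO — oldest first]: 232 @ $12.20 + 276 @ $12.85 = $6,377.00
Ending inventory: 4 @ $12.85 + 310 @ $12.50 = $3,926.40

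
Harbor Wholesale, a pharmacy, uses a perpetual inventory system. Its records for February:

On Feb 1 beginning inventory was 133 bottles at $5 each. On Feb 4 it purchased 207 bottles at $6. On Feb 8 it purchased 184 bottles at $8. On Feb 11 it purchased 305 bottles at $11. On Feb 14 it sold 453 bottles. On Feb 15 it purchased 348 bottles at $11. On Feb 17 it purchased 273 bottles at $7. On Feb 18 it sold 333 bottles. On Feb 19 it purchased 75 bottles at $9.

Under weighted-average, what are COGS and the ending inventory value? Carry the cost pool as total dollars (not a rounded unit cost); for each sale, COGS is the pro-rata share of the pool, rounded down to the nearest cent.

COGS = $6,616.69; ending inventory = $6,531.31

After Feb 1: 133 on hand, pool $665.00 (≈ $5.0000 each)
After Feb 4: 340 on hand, pool $1,907.00 (≈ $5.6088 each)
After Feb 8: 524 on hand, pool $3,379.00 (≈ $6.4485 each)
After Feb 11: 829 on hand, pool $6,734.00 (≈ $8.1230 each)
Feb 14, sell 453: 453/829 × $6,734.00 → $3,679.73
After Feb 15: 724 on hand, pool $6,882.27 (≈ $9.5059 each)
After Feb 17: 997 on hand, pool $8,793.27 (≈ $8.8197 each)
Feb 18, sell 333: 333/997 × $8,793.27 → $2,936.96
After Feb 19: 739 on hand, pool $6,531.31 (≈ $8.8380 each)
Total COGS = $3,679.73 + $2,936.96 = $6,616.69
Ending inventory (cost pool remaining) = $6,531.31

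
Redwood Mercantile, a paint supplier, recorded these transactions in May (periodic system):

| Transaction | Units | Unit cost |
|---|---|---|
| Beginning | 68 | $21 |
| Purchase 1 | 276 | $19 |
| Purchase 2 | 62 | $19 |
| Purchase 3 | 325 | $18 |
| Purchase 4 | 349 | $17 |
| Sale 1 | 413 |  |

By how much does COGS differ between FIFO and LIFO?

FIFO COGS: 68 @ $21 + 276 @ $19 + 62 @ $19 + 7 @ $18 = $7,976
LIFO COGS: 349 @ $17 + 64 @ $18 = $7,085
Difference = |$7,976 − $7,085| = $891

$891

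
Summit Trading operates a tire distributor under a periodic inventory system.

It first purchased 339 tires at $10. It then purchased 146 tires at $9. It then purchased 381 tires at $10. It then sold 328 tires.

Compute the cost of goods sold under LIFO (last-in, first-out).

COGS = $3,280

Sale 1 (328) [LIFO — newest first]: 328 @ $10 = $3,280
Ending inventory: 339 @ $10 + 146 @ $9 + 53 @ $10 = $5,234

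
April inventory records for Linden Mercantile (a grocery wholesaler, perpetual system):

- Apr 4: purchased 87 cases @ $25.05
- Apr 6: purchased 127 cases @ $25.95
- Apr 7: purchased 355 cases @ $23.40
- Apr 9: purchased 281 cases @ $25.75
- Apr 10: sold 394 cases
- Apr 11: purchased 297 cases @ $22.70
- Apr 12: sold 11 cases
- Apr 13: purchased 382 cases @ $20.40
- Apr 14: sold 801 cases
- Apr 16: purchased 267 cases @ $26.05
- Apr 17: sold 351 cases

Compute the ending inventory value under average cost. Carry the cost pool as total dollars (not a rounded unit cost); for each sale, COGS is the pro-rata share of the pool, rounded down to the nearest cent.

Ending inventory = $5,791.37

After Apr 4: 87 on hand, pool $2,179.35 (≈ $25.0500 each)
After Apr 6: 214 on hand, pool $5,475.00 (≈ $25.5841 each)
After Apr 7: 569 on hand, pool $13,782.00 (≈ $24.2214 each)
After Apr 9: 850 on hand, pool $21,017.75 (≈ $24.7268 each)
Apr 10, sell 394: 394/850 × $21,017.75 → $9,742.34
After Apr 11: 753 on hand, pool $18,017.31 (≈ $23.9274 each)
Apr 12, sell 11: 11/753 × $18,017.31 → $263.20
After Apr 13: 1124 on hand, pool $25,546.91 (≈ $22.7286 each)
Apr 14, sell 801: 801/1124 × $25,546.91 → $18,205.58
After Apr 16: 590 on hand, pool $14,296.68 (≈ $24.2317 each)
Apr 17, sell 351: 351/590 × $14,296.68 → $8,505.31
Total COGS = $9,742.34 + $263.20 + $18,205.58 + $8,505.31 = $36,716.43
Ending inventory (cost pool remaining) = $5,791.37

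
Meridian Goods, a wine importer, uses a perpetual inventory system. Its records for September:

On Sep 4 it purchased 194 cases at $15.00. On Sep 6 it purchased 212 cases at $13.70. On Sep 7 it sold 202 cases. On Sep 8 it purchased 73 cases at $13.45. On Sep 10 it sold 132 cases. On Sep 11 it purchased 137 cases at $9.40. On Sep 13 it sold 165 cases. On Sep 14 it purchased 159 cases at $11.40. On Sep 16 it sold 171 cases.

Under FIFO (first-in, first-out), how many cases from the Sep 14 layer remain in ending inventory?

Sep 7, 202 sold [FIFO — oldest first]: 194 @ $15.00 + 8 @ $13.70 = $3,019.60
Sep 10, 132 sold [FIFO — oldest first]: 132 @ $13.70 = $1,808.40
Sep 13, 165 sold [FIFO — oldest first]: 72 @ $13.70 + 73 @ $13.45 + 20 @ $9.40 = $2,156.25
Sep 16, 171 sold [FIFO — oldest first]: 117 @ $9.40 + 54 @ $11.40 = $1,715.40
Total COGS = $3,019.60 + $1,808.40 + $2,156.25 + $1,715.40 = $8,699.65
Ending inventory: 105 @ $11.40 = $1,197.00
Check: goods available $9,896.65 = COGS $8,699.65 + ending $1,197.00

105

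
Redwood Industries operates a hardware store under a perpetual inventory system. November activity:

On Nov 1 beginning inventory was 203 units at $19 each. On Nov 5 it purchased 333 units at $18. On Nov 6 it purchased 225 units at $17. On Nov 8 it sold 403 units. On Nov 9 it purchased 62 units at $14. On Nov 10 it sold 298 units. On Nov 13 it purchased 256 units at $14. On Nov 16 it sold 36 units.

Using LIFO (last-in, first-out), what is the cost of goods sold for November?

Nov 8, 403 sold [LIFO — newest first]: 225 @ $17 + 178 @ $18 = $7,029
Nov 10, 298 sold [LIFO — newest first]: 62 @ $14 + 155 @ $18 + 81 @ $19 = $5,197
Nov 16, 36 sold [LIFO — newest first]: 36 @ $14 = $504
Total COGS = $7,029 + $5,197 + $504 = $12,730
Ending inventory: 122 @ $19 + 220 @ $14 = $5,398

COGS = $12,730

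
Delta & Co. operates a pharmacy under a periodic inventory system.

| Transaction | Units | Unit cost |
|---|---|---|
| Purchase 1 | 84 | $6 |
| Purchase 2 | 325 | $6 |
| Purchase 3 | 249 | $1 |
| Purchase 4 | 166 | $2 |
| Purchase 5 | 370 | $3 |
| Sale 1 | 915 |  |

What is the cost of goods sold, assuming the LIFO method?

COGS = $2,471

Sale 1 (915) [LIFO — newest first]: 370 @ $3 + 166 @ $2 + 249 @ $1 + 130 @ $6 = $2,471
Ending inventory: 84 @ $6 + 195 @ $6 = $1,674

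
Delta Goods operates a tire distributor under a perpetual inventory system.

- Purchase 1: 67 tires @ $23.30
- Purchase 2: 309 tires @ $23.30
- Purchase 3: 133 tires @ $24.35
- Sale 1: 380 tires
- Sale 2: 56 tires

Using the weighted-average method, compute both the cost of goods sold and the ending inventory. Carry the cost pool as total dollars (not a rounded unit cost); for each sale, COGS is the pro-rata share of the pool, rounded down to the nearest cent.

After Purchase 1: 67 on hand, pool $1,561.10 (≈ $23.3000 each)
After Purchase 2: 376 on hand, pool $8,760.80 (≈ $23.3000 each)
After Purchase 3: 509 on hand, pool $11,999.35 (≈ $23.5744 each)
Sale 1, sell 380: 380/509 × $11,999.35 → $8,958.25
Sale 2, sell 56: 56/129 × $3,041.10 → $1,320.16
Total COGS = $8,958.25 + $1,320.16 = $10,278.41
Ending inventory (cost pool remaining) = $1,720.94
Check: goods available $11,999.35 = COGS $10,278.41 + ending $1,720.94

COGS = $10,278.41; ending inventory = $1,720.94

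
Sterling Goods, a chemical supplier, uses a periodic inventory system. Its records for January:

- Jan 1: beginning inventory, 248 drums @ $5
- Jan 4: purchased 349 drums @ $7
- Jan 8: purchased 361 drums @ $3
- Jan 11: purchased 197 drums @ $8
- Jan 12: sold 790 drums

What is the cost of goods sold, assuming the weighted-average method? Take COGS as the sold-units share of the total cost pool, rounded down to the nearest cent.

COGS = $4,337.81

Jan 12, sell 790: 790/1155 × $6,342.00 → $4,337.81
Ending inventory (cost pool remaining) = $2,004.19
Check: goods available $6,342.00 = COGS $4,337.81 + ending $2,004.19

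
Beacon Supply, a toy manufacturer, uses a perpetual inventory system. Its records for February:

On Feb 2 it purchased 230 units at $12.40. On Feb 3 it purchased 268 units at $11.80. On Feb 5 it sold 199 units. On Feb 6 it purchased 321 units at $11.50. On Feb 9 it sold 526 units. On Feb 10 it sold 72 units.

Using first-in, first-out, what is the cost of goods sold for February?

COGS = $9,452.90

Feb 5, 199 sold [FIFO — oldest first]: 199 @ $12.40 = $2,467.60
Feb 9, 526 sold [FIFO — oldest first]: 31 @ $12.40 + 268 @ $11.80 + 227 @ $11.50 = $6,157.30
Feb 10, 72 sold [FIFO — oldest first]: 72 @ $11.50 = $828.00
Total COGS = $2,467.60 + $6,157.30 + $828.00 = $9,452.90
Ending inventory: 22 @ $11.50 = $253.00
Check: goods available $9,705.90 = COGS $9,452.90 + ending $253.00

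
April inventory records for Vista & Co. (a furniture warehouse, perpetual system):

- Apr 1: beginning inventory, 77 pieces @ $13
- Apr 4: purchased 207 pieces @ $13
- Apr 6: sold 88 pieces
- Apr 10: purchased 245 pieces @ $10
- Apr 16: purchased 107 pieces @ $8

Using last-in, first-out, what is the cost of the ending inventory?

Ending inventory = $5,854

Apr 6, 88 sold [LIFO — newest first]: 88 @ $13 = $1,144
Ending inventory: 77 @ $13 + 119 @ $13 + 245 @ $10 + 107 @ $8 = $5,854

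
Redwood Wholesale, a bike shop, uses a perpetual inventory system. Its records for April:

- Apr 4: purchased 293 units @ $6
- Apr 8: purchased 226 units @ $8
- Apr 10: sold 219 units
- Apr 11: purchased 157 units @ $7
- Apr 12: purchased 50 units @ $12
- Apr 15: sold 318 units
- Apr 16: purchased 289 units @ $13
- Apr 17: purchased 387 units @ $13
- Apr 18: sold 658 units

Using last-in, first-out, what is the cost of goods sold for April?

Apr 10, 219 sold [LIFO — newest first]: 219 @ $8 = $1,752
Apr 15, 318 sold [LIFO — newest first]: 50 @ $12 + 157 @ $7 + 7 @ $8 + 104 @ $6 = $2,379
Apr 18, 658 sold [LIFO — newest first]: 387 @ $13 + 271 @ $13 = $8,554
Total COGS = $1,752 + $2,379 + $8,554 = $12,685
Ending inventory: 189 @ $6 + 18 @ $13 = $1,368
Check: goods available $14,053 = COGS $12,685 + ending $1,368

COGS = $12,685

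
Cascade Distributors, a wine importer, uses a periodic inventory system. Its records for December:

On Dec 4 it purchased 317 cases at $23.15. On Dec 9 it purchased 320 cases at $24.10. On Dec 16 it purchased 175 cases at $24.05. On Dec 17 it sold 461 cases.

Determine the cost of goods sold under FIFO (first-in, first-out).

Dec 17, 461 sold [FIFO — oldest first]: 317 @ $23.15 + 144 @ $24.10 = $10,808.95
Ending inventory: 176 @ $24.10 + 175 @ $24.05 = $8,450.35
Check: goods available $19,259.30 = COGS $10,808.95 + ending $8,450.35

COGS = $10,808.95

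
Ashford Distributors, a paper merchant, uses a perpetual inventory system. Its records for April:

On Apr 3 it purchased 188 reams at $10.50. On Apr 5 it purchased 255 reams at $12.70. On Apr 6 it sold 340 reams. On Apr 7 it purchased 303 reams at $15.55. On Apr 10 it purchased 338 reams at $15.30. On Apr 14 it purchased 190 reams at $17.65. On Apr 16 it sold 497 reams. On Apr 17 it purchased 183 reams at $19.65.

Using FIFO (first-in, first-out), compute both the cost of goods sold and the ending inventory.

COGS = $11,316.45; ending inventory = $10,728.55

Apr 6, 340 sold [FIFO — oldest first]: 188 @ $10.50 + 152 @ $12.70 = $3,904.40
Apr 16, 497 sold [FIFO — oldest first]: 103 @ $12.70 + 303 @ $15.55 + 91 @ $15.30 = $7,412.05
Total COGS = $3,904.40 + $7,412.05 = $11,316.45
Ending inventory: 247 @ $15.30 + 190 @ $17.65 + 183 @ $19.65 = $10,728.55
Check: goods available $22,045.00 = COGS $11,316.45 + ending $10,728.55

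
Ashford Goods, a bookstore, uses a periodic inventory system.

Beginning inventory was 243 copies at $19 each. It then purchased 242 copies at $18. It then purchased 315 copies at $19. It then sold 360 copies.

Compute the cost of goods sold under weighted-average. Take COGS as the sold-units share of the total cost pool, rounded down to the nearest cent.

COGS = $6,731.10

Sale 1, sell 360: 360/800 × $14,958.00 → $6,731.10
Ending inventory (cost pool remaining) = $8,226.90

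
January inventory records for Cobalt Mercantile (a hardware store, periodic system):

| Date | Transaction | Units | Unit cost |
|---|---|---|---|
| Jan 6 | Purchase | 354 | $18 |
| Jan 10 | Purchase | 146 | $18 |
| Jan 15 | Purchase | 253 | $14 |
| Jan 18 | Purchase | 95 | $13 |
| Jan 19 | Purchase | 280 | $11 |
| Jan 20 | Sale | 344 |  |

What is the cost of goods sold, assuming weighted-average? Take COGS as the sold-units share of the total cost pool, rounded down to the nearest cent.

Jan 20, sell 344: 344/1128 × $16,857.00 → $5,140.78
Ending inventory (cost pool remaining) = $11,716.22

COGS = $5,140.78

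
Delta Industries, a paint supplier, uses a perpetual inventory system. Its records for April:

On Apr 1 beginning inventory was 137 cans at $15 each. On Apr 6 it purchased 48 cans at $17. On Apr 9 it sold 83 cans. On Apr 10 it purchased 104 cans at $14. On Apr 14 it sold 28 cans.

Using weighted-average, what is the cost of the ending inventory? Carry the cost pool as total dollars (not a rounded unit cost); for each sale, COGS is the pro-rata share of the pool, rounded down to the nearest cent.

Ending inventory = $2,625.88

After Apr 1: 137 on hand, pool $2,055.00 (≈ $15.0000 each)
After Apr 6: 185 on hand, pool $2,871.00 (≈ $15.5189 each)
Apr 9, sell 83: 83/185 × $2,871.00 → $1,288.07
After Apr 10: 206 on hand, pool $3,038.93 (≈ $14.7521 each)
Apr 14, sell 28: 28/206 × $3,038.93 → $413.05
Total COGS = $1,288.07 + $413.05 = $1,701.12
Ending inventory (cost pool remaining) = $2,625.88
Check: goods available $4,327.00 = COGS $1,701.12 + ending $2,625.88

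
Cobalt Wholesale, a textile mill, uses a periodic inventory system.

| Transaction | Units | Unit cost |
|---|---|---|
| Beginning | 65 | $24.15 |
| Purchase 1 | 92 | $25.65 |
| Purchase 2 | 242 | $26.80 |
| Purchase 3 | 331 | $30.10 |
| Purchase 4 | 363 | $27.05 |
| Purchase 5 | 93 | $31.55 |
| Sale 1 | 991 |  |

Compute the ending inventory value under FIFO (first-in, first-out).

Ending inventory = $5,693.25

Sale 1 (991) [FIFO — oldest first]: 65 @ $24.15 + 92 @ $25.65 + 242 @ $26.80 + 331 @ $30.10 + 261 @ $27.05 = $27,438.30
Ending inventory: 102 @ $27.05 + 93 @ $31.55 = $5,693.25
Check: goods available $33,131.55 = COGS $27,438.30 + ending $5,693.25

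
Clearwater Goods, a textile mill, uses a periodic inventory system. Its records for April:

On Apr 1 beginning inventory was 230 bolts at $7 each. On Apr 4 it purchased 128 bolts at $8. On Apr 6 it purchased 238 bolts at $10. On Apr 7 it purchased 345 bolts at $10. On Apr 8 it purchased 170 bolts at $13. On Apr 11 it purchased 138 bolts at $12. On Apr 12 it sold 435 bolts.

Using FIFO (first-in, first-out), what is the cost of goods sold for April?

Apr 12, 435 sold [FIFO — oldest first]: 230 @ $7 + 128 @ $8 + 77 @ $10 = $3,404
Ending inventory: 161 @ $10 + 345 @ $10 + 170 @ $13 + 138 @ $12 = $8,926
Check: goods available $12,330 = COGS $3,404 + ending $8,926

COGS = $3,404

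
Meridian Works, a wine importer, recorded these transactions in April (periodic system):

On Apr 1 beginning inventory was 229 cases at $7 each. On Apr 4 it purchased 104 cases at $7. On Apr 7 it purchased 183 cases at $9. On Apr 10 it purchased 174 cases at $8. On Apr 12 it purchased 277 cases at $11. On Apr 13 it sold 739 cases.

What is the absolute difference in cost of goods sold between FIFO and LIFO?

FIFO COGS: 229 @ $7 + 104 @ $7 + 183 @ $9 + 174 @ $8 + 49 @ $11 = $5,909
LIFO COGS: 277 @ $11 + 174 @ $8 + 183 @ $9 + 104 @ $7 + 1 @ $7 = $6,821
Difference = |$5,909 − $6,821| = $912

$912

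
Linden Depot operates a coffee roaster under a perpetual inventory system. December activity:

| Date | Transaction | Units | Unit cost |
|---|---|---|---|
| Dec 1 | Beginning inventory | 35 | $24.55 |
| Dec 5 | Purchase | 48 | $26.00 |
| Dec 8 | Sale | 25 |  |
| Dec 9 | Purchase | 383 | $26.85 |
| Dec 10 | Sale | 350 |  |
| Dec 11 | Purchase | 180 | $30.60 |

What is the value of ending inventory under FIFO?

Ending inventory = $7,951.35

Dec 8, 25 sold [FIFO — oldest first]: 25 @ $24.55 = $613.75
Dec 10, 350 sold [FIFO — oldest first]: 10 @ $24.55 + 48 @ $26.00 + 292 @ $26.85 = $9,333.70
Total COGS = $613.75 + $9,333.70 = $9,947.45
Ending inventory: 91 @ $26.85 + 180 @ $30.60 = $7,951.35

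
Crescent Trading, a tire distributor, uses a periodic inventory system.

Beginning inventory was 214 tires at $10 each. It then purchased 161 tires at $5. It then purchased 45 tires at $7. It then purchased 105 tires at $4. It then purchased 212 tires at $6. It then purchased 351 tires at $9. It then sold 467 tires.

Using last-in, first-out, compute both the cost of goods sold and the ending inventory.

COGS = $3,855; ending inventory = $4,256

Sale 1 (467) [LIFO — newest first]: 351 @ $9 + 116 @ $6 = $3,855
Ending inventory: 214 @ $10 + 161 @ $5 + 45 @ $7 + 105 @ $4 + 96 @ $6 = $4,256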